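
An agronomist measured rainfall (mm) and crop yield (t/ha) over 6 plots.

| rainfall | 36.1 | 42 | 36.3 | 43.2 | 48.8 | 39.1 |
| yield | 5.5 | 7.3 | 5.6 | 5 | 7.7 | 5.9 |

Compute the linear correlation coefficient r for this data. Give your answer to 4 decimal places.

0.6511

n = 6, Σx = 245.5, Σy = 37, Σx² = 10161.39, Σy² = 234, Σxy = 1530.88
nΣxy − ΣxΣy = 9185.28 − 9083.5 = 101.78
nΣx² − (Σx)² = 60968.34 − 60270.25 = 698.09; nΣy² − (Σy)² = 1404 − 1369 = 35
r = 101.78 / √(698.09 × 35) = 101.78 / 156.3111 ≈ 0.6511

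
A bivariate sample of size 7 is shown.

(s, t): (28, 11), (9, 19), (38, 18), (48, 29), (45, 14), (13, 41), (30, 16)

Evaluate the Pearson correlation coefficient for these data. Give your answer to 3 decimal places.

n = 7, Σs = 211, Σt = 148, Σs² = 7707, Σt² = 3780, Σst = 4198
nΣst − ΣsΣt = 29386 − 31228 = -1842
nΣs² − (Σs)² = 53949 − 44521 = 9428; nΣt² − (Σt)² = 26460 − 21904 = 4556
r = -1842 / √(9428 × 4556) = -1842 / 6553.9277 ≈ -0.281

-0.281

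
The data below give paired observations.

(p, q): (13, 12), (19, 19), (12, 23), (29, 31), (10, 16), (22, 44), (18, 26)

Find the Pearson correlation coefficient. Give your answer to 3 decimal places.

0.669

n = 7, Σp = 123, Σq = 171, Σp² = 2423, Σq² = 4863, Σpq = 3288
nΣpq − ΣpΣq = 23016 − 21033 = 1983
nΣp² − (Σp)² = 16961 − 15129 = 1832; nΣq² − (Σq)² = 34041 − 29241 = 4800
r = 1983 / √(1832 × 4800) = 1983 / 2965.4005 ≈ 0.669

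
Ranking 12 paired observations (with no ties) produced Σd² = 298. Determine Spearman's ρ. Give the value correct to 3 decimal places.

-0.042

ρ = 1 − 6Σd² / [n(n²−1)] = 1 − 6×298 / (12×143)
  = 1 − 1788/1716 = 1 − 1.0420 ≈ -0.042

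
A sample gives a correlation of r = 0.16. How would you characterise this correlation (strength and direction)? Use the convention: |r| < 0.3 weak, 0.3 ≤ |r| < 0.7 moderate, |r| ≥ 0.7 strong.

r = 0.16 > 0 so the relationship is positive.
|r| = 0.16, which falls in the weak range.

weak positive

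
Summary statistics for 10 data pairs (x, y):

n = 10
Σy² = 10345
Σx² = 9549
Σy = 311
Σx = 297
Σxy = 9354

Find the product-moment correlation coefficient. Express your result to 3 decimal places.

0.168

r = (nΣxy − ΣxΣy) / √[(nΣx² − (Σx)²)(nΣy² − (Σy)²)]
Numerator: 10×9354 − 297×311 = 1173
Denominator: √[(95490 − 88209)(103450 − 96721)] = √[7281 × 6729] = 6999.5606
r = 1173 / 6999.5606 ≈ 0.168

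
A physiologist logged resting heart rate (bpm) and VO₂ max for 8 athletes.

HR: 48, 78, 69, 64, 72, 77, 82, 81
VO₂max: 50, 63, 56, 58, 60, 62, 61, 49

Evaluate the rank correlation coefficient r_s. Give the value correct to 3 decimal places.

Rank HR: 1, 6, 3, 2, 4, 5, 8, 7
Rank VO₂max: 2, 8, 3, 4, 5, 7, 6, 1
d = rank(HR) − rank(VO₂max): -1, -2, 0, -2, -1, -2, 2, 6; Σd² = 54
ρ = 1 − 6Σd² / [n(n²−1)] = 1 − 6×54 / (8×63) = 1 − 324/504 ≈ 0.357

0.357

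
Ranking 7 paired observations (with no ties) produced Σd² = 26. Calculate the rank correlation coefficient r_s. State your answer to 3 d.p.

0.536

ρ = 1 − 6Σd² / [n(n²−1)] = 1 − 6×26 / (7×48)
  = 1 − 156/336 = 1 − 0.4643 ≈ 0.536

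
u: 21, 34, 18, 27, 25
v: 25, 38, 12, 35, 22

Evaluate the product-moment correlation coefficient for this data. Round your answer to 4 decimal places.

0.8903

n = 5, Σu = 125, Σv = 132, Σu² = 3275, Σv² = 3922, Σuv = 3528
nΣuv − ΣuΣv = 17640 − 16500 = 1140
nΣu² − (Σu)² = 16375 − 15625 = 750; nΣv² − (Σv)² = 19610 − 17424 = 2186
r = 1140 / √(750 × 2186) = 1140 / 1280.4296 ≈ 0.8903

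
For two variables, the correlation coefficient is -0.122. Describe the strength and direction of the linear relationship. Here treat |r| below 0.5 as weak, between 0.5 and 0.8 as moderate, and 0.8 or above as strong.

weak negative

r = -0.122 < 0 so the relationship is negative.
|r| = 0.122, which falls in the weak range.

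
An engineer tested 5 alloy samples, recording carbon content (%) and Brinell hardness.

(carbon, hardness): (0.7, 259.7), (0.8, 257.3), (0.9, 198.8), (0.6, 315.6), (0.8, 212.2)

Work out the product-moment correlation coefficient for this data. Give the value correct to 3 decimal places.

n = 5, Σx = 3.8, Σy = 1243.6, Σx² = 2.94, Σy² = 317801.02, Σxy = 925.67
nΣxy − ΣxΣy = 4628.35 − 4725.68 = -97.33
nΣx² − (Σx)² = 14.7 − 14.44 = 0.26; nΣy² − (Σy)² = 1589005.1 − 1546540.96 = 42464.14
r = -97.33 / √(0.26 × 42464.14) = -97.33 / 105.0746 ≈ -0.926

-0.926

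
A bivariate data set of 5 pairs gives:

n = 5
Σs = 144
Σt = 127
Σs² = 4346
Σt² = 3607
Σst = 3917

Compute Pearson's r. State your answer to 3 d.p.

0.942

r = (nΣst − ΣsΣt) / √[(nΣs² − (Σs)²)(nΣt² − (Σt)²)]
Numerator: 5×3917 − 144×127 = 1297
Denominator: √[(21730 − 20736)(18035 − 16129)] = √[994 × 1906] = 1376.4316
r = 1297 / 1376.4316 ≈ 0.942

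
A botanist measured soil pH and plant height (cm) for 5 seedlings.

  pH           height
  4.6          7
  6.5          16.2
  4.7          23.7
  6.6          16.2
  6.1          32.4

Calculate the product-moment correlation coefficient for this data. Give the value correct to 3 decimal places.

n = 5, Σx = 28.5, Σy = 95.5, Σx² = 166.27, Σy² = 2185.33, Σxy = 553.45
nΣxy − ΣxΣy = 2767.25 − 2721.75 = 45.5
nΣx² − (Σx)² = 831.35 − 812.25 = 19.1; nΣy² − (Σy)² = 10926.65 − 9120.25 = 1806.4
r = 45.5 / √(19.1 × 1806.4) = 45.5 / 185.7478 ≈ 0.245

0.245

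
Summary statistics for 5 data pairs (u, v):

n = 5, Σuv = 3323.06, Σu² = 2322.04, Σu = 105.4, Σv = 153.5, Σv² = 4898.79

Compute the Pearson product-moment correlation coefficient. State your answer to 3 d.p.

r = (nΣuv − ΣuΣv) / √[(nΣu² − (Σu)²)(nΣv² − (Σv)²)]
Numerator: 5×3323.06 − 105.4×153.5 = 436.4
Denominator: √[(11610.2 − 11109.16)(24493.95 − 23562.25)] = √[501.04 × 931.7] = 683.2415
r = 436.4 / 683.2415 ≈ 0.639

0.639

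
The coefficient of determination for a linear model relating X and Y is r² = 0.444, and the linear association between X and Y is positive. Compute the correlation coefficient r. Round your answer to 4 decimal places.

0.6663

|r| = √0.444 = 0.6663
The association is positive, so r = 0.6663.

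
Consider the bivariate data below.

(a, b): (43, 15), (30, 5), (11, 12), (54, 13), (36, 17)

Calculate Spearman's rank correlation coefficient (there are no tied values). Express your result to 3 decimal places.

Rank a: 4, 2, 1, 5, 3
Rank b: 4, 1, 2, 3, 5
d = rank(a) − rank(b): 0, 1, -1, 2, -2; Σd² = 10
ρ = 1 − 6Σd² / [n(n²−1)] = 1 − 6×10 / (5×24) = 1 − 60/120 ≈ 0.500

0.500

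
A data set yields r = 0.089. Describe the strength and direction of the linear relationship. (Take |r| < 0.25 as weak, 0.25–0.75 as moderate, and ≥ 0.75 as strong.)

r = 0.089 > 0 so the relationship is positive.
|r| = 0.089, which falls in the weak range.

weak positive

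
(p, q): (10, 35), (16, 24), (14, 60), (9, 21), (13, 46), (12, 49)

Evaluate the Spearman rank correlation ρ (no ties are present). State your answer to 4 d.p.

0.3714

Rank p: 2, 6, 5, 1, 4, 3
Rank q: 3, 2, 6, 1, 4, 5
d = rank(p) − rank(q): -1, 4, -1, 0, 0, -2; Σd² = 22
ρ = 1 − 6Σd² / [n(n²−1)] = 1 − 6×22 / (6×35) = 1 − 132/210 ≈ 0.3714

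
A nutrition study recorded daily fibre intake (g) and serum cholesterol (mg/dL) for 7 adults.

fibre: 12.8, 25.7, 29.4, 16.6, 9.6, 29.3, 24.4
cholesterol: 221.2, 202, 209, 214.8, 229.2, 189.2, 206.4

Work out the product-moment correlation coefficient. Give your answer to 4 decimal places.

n = 7, Σx = 147.8, Σy = 1471.8, Σx² = 3510.26, Σy² = 310483.72, Σxy = 30513.08
nΣxy − ΣxΣy = 213591.56 − 217532.04 = -3940.48
nΣx² − (Σx)² = 24571.82 − 21844.84 = 2726.98; nΣy² − (Σy)² = 2173386.04 − 2166195.24 = 7190.8
r = -3940.48 / √(2726.98 × 7190.8) = -3940.48 / 4428.2240 ≈ -0.8899

-0.8899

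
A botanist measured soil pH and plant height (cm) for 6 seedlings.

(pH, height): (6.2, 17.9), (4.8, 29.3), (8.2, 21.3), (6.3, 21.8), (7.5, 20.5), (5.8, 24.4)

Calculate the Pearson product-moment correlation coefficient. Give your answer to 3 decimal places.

-0.646

n = 6, Σx = 38.8, Σy = 135.2, Σx² = 258.3, Σy² = 3123.44, Σxy = 858.89
nΣxy − ΣxΣy = 5153.34 − 5245.76 = -92.42
nΣx² − (Σx)² = 1549.8 − 1505.44 = 44.36; nΣy² − (Σy)² = 18740.64 − 18279.04 = 461.6
r = -92.42 / √(44.36 × 461.6) = -92.42 / 143.0964 ≈ -0.646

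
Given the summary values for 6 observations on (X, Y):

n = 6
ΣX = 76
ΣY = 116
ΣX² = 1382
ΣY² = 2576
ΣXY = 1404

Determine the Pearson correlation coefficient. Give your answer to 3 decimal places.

r = (nΣXY − ΣXΣY) / √[(nΣX² − (ΣX)²)(nΣY² − (ΣY)²)]
Numerator: 6×1404 − 76×116 = -392
Denominator: √[(8292 − 5776)(15456 − 13456)] = √[2516 × 2000] = 2243.2120
r = -392 / 2243.2120 ≈ -0.175

-0.175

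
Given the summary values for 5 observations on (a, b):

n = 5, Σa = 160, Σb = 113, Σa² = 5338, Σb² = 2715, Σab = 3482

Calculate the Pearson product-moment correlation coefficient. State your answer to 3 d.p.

r = (nΣab − ΣaΣb) / √[(nΣa² − (Σa)²)(nΣb² − (Σb)²)]
Numerator: 5×3482 − 160×113 = -670
Denominator: √[(26690 − 25600)(13575 − 12769)] = √[1090 × 806] = 937.3046
r = -670 / 937.3046 ≈ -0.715

-0.715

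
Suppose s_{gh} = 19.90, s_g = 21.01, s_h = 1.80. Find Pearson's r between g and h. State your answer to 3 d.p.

0.526

r = Cov(g,h) / (s_g · s_h) = 19.90 / (21.01 × 1.80)
  = 19.90 / 37.8180 ≈ 0.526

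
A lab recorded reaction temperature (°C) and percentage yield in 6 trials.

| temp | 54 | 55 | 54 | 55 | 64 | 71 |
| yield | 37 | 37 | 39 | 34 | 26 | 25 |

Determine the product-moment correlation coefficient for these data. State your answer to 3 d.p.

-0.941

n = 6, Σx = 353, Σy = 198, Σx² = 21019, Σy² = 6716, Σxy = 11448
nΣxy − ΣxΣy = 68688 − 69894 = -1206
nΣx² − (Σx)² = 126114 − 124609 = 1505; nΣy² − (Σy)² = 40296 − 39204 = 1092
r = -1206 / √(1505 × 1092) = -1206 / 1281.9750 ≈ -0.941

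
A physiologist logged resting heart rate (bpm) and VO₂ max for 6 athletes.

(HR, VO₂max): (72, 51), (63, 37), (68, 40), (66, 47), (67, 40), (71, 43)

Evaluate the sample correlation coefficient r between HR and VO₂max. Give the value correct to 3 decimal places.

0.665

n = 6, Σx = 407, Σy = 258, Σx² = 27663, Σy² = 11228, Σxy = 17558
nΣxy − ΣxΣy = 105348 − 105006 = 342
nΣx² − (Σx)² = 165978 − 165649 = 329; nΣy² − (Σy)² = 67368 − 66564 = 804
r = 342 / √(329 × 804) = 342 / 514.3112 ≈ 0.665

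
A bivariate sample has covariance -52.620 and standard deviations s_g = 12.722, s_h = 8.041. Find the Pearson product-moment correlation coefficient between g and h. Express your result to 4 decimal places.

-0.5144

r = Cov(g,h) / (s_g · s_h) = -52.620 / (12.722 × 8.041)
  = -52.620 / 102.2976 ≈ -0.5144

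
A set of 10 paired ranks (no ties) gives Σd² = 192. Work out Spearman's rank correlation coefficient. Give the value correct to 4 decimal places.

ρ = 1 − 6Σd² / [n(n²−1)] = 1 − 6×192 / (10×99)
  = 1 − 1152/990 = 1 − 1.16364 ≈ -0.1636

-0.1636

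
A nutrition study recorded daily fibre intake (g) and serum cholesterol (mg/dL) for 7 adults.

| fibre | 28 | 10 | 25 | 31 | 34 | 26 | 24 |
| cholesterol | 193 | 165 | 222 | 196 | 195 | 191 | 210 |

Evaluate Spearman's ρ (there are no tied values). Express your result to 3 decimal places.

0.107

Rank fibre: 5, 1, 3, 6, 7, 4, 2
Rank cholesterol: 3, 1, 7, 5, 4, 2, 6
d = rank(fibre) − rank(cholesterol): 2, 0, -4, 1, 3, 2, -4; Σd² = 50
ρ = 1 − 6Σd² / [n(n²−1)] = 1 − 6×50 / (7×48) = 1 − 300/336 ≈ 0.107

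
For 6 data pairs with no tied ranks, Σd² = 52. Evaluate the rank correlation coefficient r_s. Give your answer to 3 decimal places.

-0.486

ρ = 1 − 6Σd² / [n(n²−1)] = 1 − 6×52 / (6×35)
  = 1 − 312/210 = 1 − 1.4857 ≈ -0.486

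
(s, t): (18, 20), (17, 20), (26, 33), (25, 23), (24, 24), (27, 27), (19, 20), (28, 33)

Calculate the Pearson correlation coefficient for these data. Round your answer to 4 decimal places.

0.8489

n = 8, Σs = 184, Σt = 200, Σs² = 4364, Σt² = 5212, Σst = 4742
nΣst − ΣsΣt = 37936 − 36800 = 1136
nΣs² − (Σs)² = 34912 − 33856 = 1056; nΣt² − (Σt)² = 41696 − 40000 = 1696
r = 1136 / √(1056 × 1696) = 1136 / 1338.2735 ≈ 0.8489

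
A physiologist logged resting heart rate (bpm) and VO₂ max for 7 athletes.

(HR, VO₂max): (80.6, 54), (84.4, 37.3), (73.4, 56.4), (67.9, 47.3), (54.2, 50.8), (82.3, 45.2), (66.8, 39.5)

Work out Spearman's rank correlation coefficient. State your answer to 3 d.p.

Rank HR: 5, 7, 4, 3, 1, 6, 2
Rank VO₂max: 6, 1, 7, 4, 5, 3, 2
d = rank(HR) − rank(VO₂max): -1, 6, -3, -1, -4, 3, 0; Σd² = 72
ρ = 1 − 6Σd² / [n(n²−1)] = 1 − 6×72 / (7×48) = 1 − 432/336 ≈ -0.286

-0.286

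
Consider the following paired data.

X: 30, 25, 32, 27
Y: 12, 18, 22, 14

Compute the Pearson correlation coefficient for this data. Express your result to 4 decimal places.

n = 4, ΣX = 114, ΣY = 66, ΣX² = 3278, ΣY² = 1148, ΣXY = 1892
nΣXY − ΣXΣY = 7568 − 7524 = 44
nΣX² − (ΣX)² = 13112 − 12996 = 116; nΣY² − (ΣY)² = 4592 − 4356 = 236
r = 44 / √(116 × 236) = 44 / 165.4569 ≈ 0.2659

0.2659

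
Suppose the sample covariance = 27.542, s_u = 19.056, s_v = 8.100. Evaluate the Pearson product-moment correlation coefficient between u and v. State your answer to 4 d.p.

0.1784

r = Cov(u,v) / (s_u · s_v) = 27.542 / (19.056 × 8.100)
  = 27.542 / 154.3536 ≈ 0.1784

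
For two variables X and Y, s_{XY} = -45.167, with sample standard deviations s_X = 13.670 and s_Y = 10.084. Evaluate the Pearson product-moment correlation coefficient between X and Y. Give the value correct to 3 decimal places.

-0.328

r = Cov(X,Y) / (s_X · s_Y) = -45.167 / (13.670 × 10.084)
  = -45.167 / 137.8483 ≈ -0.328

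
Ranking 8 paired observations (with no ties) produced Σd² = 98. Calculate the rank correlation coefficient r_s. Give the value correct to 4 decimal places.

-0.1667

ρ = 1 − 6Σd² / [n(n²−1)] = 1 − 6×98 / (8×63)
  = 1 − 588/504 = 1 − 1.16667 ≈ -0.1667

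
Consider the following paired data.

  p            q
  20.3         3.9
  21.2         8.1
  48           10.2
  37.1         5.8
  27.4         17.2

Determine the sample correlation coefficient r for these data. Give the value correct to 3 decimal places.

0.144

n = 5, Σp = 154, Σq = 45.2, Σp² = 5292.7, Σq² = 514.34, Σpq = 1426.95
nΣpq − ΣpΣq = 7134.75 − 6960.8 = 173.95
nΣp² − (Σp)² = 26463.5 − 23716 = 2747.5; nΣq² − (Σq)² = 2571.7 − 2043.04 = 528.66
r = 173.95 / √(2747.5 × 528.66) = 173.95 / 1205.1943 ≈ 0.144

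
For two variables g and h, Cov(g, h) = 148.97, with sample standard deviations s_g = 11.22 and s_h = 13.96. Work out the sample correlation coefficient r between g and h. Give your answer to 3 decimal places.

r = Cov(g,h) / (s_g · s_h) = 148.97 / (11.22 × 13.96)
  = 148.97 / 156.6312 ≈ 0.951

0.951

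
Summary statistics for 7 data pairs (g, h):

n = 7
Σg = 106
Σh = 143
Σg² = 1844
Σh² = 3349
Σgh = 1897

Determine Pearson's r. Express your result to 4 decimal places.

-0.8398

r = (nΣgh − ΣgΣh) / √[(nΣg² − (Σg)²)(nΣh² − (Σh)²)]
Numerator: 7×1897 − 106×143 = -1879
Denominator: √[(12908 − 11236)(23443 − 20449)] = √[1672 × 2994] = 2237.4021
r = -1879 / 2237.4021 ≈ -0.8398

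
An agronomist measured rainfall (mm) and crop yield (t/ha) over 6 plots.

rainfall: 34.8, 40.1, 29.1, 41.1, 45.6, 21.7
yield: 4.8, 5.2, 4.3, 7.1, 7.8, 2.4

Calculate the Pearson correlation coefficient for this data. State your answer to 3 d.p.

0.949

n = 6, Σx = 212.4, Σy = 31.6, Σx² = 7905.32, Σy² = 185.58, Σxy = 1200.26
nΣxy − ΣxΣy = 7201.56 − 6711.84 = 489.72
nΣx² − (Σx)² = 47431.92 − 45113.76 = 2318.16; nΣy² − (Σy)² = 1113.48 − 998.56 = 114.92
r = 489.72 / √(2318.16 × 114.92) = 489.72 / 516.1424 ≈ 0.949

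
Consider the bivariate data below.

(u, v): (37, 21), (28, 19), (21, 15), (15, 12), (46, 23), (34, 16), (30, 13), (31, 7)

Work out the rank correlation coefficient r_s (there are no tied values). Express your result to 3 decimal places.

0.619

Rank u: 7, 3, 2, 1, 8, 6, 4, 5
Rank v: 7, 6, 4, 2, 8, 5, 3, 1
d = rank(u) − rank(v): 0, -3, -2, -1, 0, 1, 1, 4; Σd² = 32
ρ = 1 − 6Σd² / [n(n²−1)] = 1 − 6×32 / (8×63) = 1 − 192/504 ≈ 0.619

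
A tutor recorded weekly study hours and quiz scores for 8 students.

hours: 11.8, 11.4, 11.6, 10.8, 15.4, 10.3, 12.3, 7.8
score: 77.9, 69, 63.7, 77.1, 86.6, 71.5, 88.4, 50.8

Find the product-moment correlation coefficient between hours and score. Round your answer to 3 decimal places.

0.806

n = 8, Σx = 91.4, Σy = 585, Σx² = 1075.78, Σy² = 43838.52, Σxy = 6831.07
nΣxy − ΣxΣy = 54648.56 − 53469 = 1179.56
nΣx² − (Σx)² = 8606.24 − 8353.96 = 252.28; nΣy² − (Σy)² = 350708.16 − 342225 = 8483.16
r = 1179.56 / √(252.28 × 8483.16) = 1179.56 / 1462.9189 ≈ 0.806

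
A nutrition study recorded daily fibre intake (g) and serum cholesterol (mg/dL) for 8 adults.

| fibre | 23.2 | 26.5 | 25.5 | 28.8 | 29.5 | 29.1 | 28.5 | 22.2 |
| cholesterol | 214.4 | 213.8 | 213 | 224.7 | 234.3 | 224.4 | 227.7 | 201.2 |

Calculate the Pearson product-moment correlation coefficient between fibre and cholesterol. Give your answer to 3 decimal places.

0.910

n = 8, Σx = 213.3, Σy = 1753.5, Σx² = 5742.33, Σy² = 385117.47, Σxy = 46940.62
nΣxy − ΣxΣy = 375524.96 − 374021.55 = 1503.41
nΣx² − (Σx)² = 45938.64 − 45496.89 = 441.75; nΣy² − (Σy)² = 3080939.76 − 3074762.25 = 6177.51
r = 1503.41 / √(441.75 × 6177.51) = 1503.41 / 1651.9428 ≈ 0.910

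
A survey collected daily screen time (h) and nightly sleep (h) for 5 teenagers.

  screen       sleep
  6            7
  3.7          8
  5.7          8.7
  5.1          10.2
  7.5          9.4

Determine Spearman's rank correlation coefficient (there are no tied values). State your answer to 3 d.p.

0.000

Rank screen: 4, 1, 3, 2, 5
Rank sleep: 1, 2, 3, 5, 4
d = rank(screen) − rank(sleep): 3, -1, 0, -3, 1; Σd² = 20
ρ = 1 − 6Σd² / [n(n²−1)] = 1 − 6×20 / (5×24) = 1 − 120/120 ≈ 0.000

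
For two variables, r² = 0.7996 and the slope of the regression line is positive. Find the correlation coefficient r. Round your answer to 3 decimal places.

|r| = √0.7996 = 0.894
The association is positive, so r = 0.894.

0.894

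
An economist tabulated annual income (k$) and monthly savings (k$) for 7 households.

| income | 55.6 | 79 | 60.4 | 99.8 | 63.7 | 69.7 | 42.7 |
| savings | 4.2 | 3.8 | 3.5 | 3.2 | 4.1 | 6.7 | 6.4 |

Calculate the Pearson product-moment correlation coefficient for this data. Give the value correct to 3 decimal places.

-0.520

n = 7, Σx = 470.9, Σy = 31.9, Σx² = 33679.63, Σy² = 157.23, Σxy = 2065.92
nΣxy − ΣxΣy = 14461.44 − 15021.71 = -560.27
nΣx² − (Σx)² = 235757.41 − 221746.81 = 14010.6; nΣy² − (Σy)² = 1100.61 − 1017.61 = 83
r = -560.27 / √(14010.6 × 83) = -560.27 / 1078.3690 ≈ -0.520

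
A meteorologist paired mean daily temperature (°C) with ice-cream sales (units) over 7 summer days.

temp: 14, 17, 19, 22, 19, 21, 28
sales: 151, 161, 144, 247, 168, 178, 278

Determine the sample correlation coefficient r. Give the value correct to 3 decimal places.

n = 7, Σx = 140, Σy = 1327, Σx² = 2916, Σy² = 267659, Σxy = 27735
nΣxy − ΣxΣy = 194145 − 185780 = 8365
nΣx² − (Σx)² = 20412 − 19600 = 812; nΣy² − (Σy)² = 1873613 − 1760929 = 112684
r = 8365 / √(812 × 112684) = 8365 / 9565.5323 ≈ 0.874

0.874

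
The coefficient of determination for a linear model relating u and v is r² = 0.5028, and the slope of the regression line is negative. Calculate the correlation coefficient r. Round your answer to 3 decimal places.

|r| = √0.5028 = 0.709
The association is negative, so r = −0.709.

-0.709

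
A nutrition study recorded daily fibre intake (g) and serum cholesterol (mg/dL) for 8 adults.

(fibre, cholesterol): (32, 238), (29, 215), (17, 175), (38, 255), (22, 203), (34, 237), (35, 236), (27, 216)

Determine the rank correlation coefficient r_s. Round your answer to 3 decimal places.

0.881

Rank fibre: 5, 4, 1, 8, 2, 6, 7, 3
Rank cholesterol: 7, 3, 1, 8, 2, 6, 5, 4
d = rank(fibre) − rank(cholesterol): -2, 1, 0, 0, 0, 0, 2, -1; Σd² = 10
ρ = 1 − 6Σd² / [n(n²−1)] = 1 − 6×10 / (8×63) = 1 − 60/504 ≈ 0.881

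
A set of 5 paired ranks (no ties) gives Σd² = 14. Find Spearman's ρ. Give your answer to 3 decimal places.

0.300

ρ = 1 − 6Σd² / [n(n²−1)] = 1 − 6×14 / (5×24)
  = 1 − 84/120 = 1 − 0.7000 ≈ 0.300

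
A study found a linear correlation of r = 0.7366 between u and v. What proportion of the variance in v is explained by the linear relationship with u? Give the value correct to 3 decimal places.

r² = (0.7366)² = 0.543

0.543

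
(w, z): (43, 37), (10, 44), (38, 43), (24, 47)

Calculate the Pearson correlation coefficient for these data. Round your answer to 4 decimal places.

-0.6592

n = 4, Σw = 115, Σz = 171, Σw² = 3969, Σz² = 7363, Σwz = 4793
nΣwz − ΣwΣz = 19172 − 19665 = -493
nΣw² − (Σw)² = 15876 − 13225 = 2651; nΣz² − (Σz)² = 29452 − 29241 = 211
r = -493 / √(2651 × 211) = -493 / 747.9044 ≈ -0.6592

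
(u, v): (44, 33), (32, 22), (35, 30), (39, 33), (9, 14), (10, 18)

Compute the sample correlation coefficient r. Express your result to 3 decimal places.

n = 6, Σu = 169, Σv = 150, Σu² = 5887, Σv² = 4082, Σuv = 4799
nΣuv − ΣuΣv = 28794 − 25350 = 3444
nΣu² − (Σu)² = 35322 − 28561 = 6761; nΣv² − (Σv)² = 24492 − 22500 = 1992
r = 3444 / √(6761 × 1992) = 3444 / 3669.8654 ≈ 0.938

0.938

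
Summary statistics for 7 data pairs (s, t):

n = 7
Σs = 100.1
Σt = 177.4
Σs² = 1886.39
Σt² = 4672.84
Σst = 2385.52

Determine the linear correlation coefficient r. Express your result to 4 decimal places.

-0.5331

r = (nΣst − ΣsΣt) / √[(nΣs² − (Σs)²)(nΣt² − (Σt)²)]
Numerator: 7×2385.52 − 100.1×177.4 = -1059.1
Denominator: √[(13204.73 − 10020.01)(32709.88 − 31470.76)] = √[3184.72 × 1239.12] = 1986.5171
r = -1059.1 / 1986.5171 ≈ -0.5331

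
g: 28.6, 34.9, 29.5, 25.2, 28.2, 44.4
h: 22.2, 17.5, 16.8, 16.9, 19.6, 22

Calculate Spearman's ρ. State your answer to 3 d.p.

Rank g: 3, 5, 4, 1, 2, 6
Rank h: 6, 3, 1, 2, 4, 5
d = rank(g) − rank(h): -3, 2, 3, -1, -2, 1; Σd² = 28
ρ = 1 − 6Σd² / [n(n²−1)] = 1 − 6×28 / (6×35) = 1 − 168/210 ≈ 0.200

0.200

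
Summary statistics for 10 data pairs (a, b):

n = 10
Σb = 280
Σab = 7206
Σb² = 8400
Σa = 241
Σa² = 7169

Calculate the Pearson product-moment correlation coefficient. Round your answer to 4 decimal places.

r = (nΣab − ΣaΣb) / √[(nΣa² − (Σa)²)(nΣb² − (Σb)²)]
Numerator: 10×7206 − 241×280 = 4580
Denominator: √[(71690 − 58081)(84000 − 78400)] = √[13609 × 5600] = 8729.8568
r = 4580 / 8729.8568 ≈ 0.5246

0.5246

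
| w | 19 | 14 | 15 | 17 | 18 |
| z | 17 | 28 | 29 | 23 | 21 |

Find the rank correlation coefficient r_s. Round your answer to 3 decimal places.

-0.900

Rank w: 5, 1, 2, 3, 4
Rank z: 1, 4, 5, 3, 2
d = rank(w) − rank(z): 4, -3, -3, 0, 2; Σd² = 38
ρ = 1 − 6Σd² / [n(n²−1)] = 1 − 6×38 / (5×24) = 1 − 228/120 ≈ -0.900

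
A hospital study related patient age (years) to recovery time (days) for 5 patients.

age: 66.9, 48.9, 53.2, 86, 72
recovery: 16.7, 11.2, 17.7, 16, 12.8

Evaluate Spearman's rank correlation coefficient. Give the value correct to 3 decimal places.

0.100

Rank age: 3, 1, 2, 5, 4
Rank recovery: 4, 1, 5, 3, 2
d = rank(age) − rank(recovery): -1, 0, -3, 2, 2; Σd² = 18
ρ = 1 − 6Σd² / [n(n²−1)] = 1 − 6×18 / (5×24) = 1 − 108/120 ≈ 0.100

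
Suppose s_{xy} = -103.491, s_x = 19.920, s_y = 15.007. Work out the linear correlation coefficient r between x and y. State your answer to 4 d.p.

-0.3462

r = Cov(x,y) / (s_x · s_y) = -103.491 / (19.920 × 15.007)
  = -103.491 / 298.9394 ≈ -0.3462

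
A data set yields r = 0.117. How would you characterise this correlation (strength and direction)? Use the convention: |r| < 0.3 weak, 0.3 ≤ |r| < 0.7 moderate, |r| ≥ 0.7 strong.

r = 0.117 > 0 so the relationship is positive.
|r| = 0.117, which falls in the weak range.

weak positive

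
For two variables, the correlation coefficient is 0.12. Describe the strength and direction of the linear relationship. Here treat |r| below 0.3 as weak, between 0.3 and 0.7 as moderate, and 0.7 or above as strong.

r = 0.12 > 0 so the relationship is positive.
|r| = 0.12, which falls in the weak range.

weak positive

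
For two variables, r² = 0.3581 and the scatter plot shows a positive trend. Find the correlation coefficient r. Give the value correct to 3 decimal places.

|r| = √0.3581 = 0.598
The association is positive, so r = 0.598.

0.598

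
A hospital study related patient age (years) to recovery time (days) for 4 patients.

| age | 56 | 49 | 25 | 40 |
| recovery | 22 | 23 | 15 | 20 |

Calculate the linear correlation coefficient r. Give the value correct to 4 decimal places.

n = 4, Σx = 170, Σy = 80, Σx² = 7762, Σy² = 1638, Σxy = 3534
nΣxy − ΣxΣy = 14136 − 13600 = 536
nΣx² − (Σx)² = 31048 − 28900 = 2148; nΣy² − (Σy)² = 6552 − 6400 = 152
r = 536 / √(2148 × 152) = 536 / 571.3983 ≈ 0.9380

0.9380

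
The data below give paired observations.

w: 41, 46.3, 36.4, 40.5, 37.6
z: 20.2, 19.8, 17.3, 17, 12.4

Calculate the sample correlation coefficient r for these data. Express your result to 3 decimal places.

n = 5, Σw = 201.8, Σz = 86.7, Σw² = 8203.66, Σz² = 1542.13, Σwz = 3529.4
nΣwz − ΣwΣz = 17647 − 17496.06 = 150.94
nΣw² − (Σw)² = 41018.3 − 40723.24 = 295.06; nΣz² − (Σz)² = 7710.65 − 7516.89 = 193.76
r = 150.94 / √(295.06 × 193.76) = 150.94 / 239.1042 ≈ 0.631

0.631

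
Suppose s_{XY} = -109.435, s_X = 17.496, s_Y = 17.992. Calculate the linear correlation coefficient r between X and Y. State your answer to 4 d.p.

-0.3476

r = Cov(X,Y) / (s_X · s_Y) = -109.435 / (17.496 × 17.992)
  = -109.435 / 314.7880 ≈ -0.3476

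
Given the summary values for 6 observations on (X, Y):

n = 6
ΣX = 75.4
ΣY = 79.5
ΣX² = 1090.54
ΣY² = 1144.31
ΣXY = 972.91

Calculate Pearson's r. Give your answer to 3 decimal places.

r = (nΣXY − ΣXΣY) / √[(nΣX² − (ΣX)²)(nΣY² − (ΣY)²)]
Numerator: 6×972.91 − 75.4×79.5 = -156.84
Denominator: √[(6543.24 − 5685.16)(6865.86 − 6320.25)] = √[858.08 × 545.61] = 684.2346
r = -156.84 / 684.2346 ≈ -0.229

-0.229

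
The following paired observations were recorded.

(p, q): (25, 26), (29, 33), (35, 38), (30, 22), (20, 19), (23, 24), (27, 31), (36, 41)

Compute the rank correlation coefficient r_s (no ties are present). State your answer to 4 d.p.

0.7619

Rank p: 3, 5, 7, 6, 1, 2, 4, 8
Rank q: 4, 6, 7, 2, 1, 3, 5, 8
d = rank(p) − rank(q): -1, -1, 0, 4, 0, -1, -1, 0; Σd² = 20
ρ = 1 − 6Σd² / [n(n²−1)] = 1 − 6×20 / (8×63) = 1 − 120/504 ≈ 0.7619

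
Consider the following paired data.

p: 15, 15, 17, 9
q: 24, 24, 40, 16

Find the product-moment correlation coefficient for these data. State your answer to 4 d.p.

0.8412

n = 4, Σp = 56, Σq = 104, Σp² = 820, Σq² = 3008, Σpq = 1544
nΣpq − ΣpΣq = 6176 − 5824 = 352
nΣp² − (Σp)² = 3280 − 3136 = 144; nΣq² − (Σq)² = 12032 − 10816 = 1216
r = 352 / √(144 × 1216) = 352 / 418.4543 ≈ 0.8412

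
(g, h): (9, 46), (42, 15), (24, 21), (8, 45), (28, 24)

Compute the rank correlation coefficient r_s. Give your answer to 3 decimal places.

-0.800

Rank g: 2, 5, 3, 1, 4
Rank h: 5, 1, 2, 4, 3
d = rank(g) − rank(h): -3, 4, 1, -3, 1; Σd² = 36
ρ = 1 − 6Σd² / [n(n²−1)] = 1 − 6×36 / (5×24) = 1 − 216/120 ≈ -0.800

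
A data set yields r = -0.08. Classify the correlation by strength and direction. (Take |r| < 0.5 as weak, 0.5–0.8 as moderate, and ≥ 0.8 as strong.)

r = -0.08 < 0 so the relationship is negative.
|r| = 0.08, which falls in the weak range.

weak negative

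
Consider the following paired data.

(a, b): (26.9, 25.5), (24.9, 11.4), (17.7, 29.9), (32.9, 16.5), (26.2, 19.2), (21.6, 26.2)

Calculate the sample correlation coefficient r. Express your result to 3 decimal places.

n = 6, Σa = 150.2, Σb = 128.7, Σa² = 3892.32, Σb² = 3001.55, Σab = 3110.85
nΣab − ΣaΣb = 18665.1 − 19330.74 = -665.64
nΣa² − (Σa)² = 23353.92 − 22560.04 = 793.88; nΣb² − (Σb)² = 18009.3 − 16563.69 = 1445.61
r = -665.64 / √(793.88 × 1445.61) = -665.64 / 1071.2800 ≈ -0.621

-0.621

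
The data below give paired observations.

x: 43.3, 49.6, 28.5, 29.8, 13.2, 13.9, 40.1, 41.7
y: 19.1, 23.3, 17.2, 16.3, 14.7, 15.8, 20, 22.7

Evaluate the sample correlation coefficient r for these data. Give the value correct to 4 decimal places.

0.8994

n = 8, Σx = 260.1, Σy = 149.1, Σx² = 9749.69, Σy² = 2850.25, Σxy = 5120.9
nΣxy − ΣxΣy = 40967.2 − 38780.91 = 2186.29
nΣx² − (Σx)² = 77997.52 − 67652.01 = 10345.51; nΣy² − (Σy)² = 22802 − 22230.81 = 571.19
r = 2186.29 / √(10345.51 × 571.19) = 2186.29 / 2430.8953 ≈ 0.8994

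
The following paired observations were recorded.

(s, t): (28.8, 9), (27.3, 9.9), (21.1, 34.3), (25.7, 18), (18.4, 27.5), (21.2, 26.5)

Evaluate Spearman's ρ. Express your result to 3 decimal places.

-0.943

Rank s: 6, 5, 2, 4, 1, 3
Rank t: 1, 2, 6, 3, 5, 4
d = rank(s) − rank(t): 5, 3, -4, 1, -4, -1; Σd² = 68
ρ = 1 − 6Σd² / [n(n²−1)] = 1 − 6×68 / (6×35) = 1 − 408/210 ≈ -0.943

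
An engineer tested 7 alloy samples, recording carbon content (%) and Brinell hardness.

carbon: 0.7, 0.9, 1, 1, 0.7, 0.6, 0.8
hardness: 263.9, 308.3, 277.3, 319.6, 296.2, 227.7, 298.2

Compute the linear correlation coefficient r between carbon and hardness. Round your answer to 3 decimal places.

n = 7, Σx = 5.7, Σy = 1991.2, Σx² = 4.79, Σy² = 572236.52, Σxy = 1641.62
nΣxy − ΣxΣy = 11491.34 − 11349.84 = 141.5
nΣx² − (Σx)² = 33.53 − 32.49 = 1.04; nΣy² − (Σy)² = 4005655.64 − 3964877.44 = 40778.2
r = 141.5 / √(1.04 × 40778.2) = 141.5 / 205.9353 ≈ 0.687

0.687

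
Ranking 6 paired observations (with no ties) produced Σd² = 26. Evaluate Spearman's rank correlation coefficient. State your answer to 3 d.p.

ρ = 1 − 6Σd² / [n(n²−1)] = 1 − 6×26 / (6×35)
  = 1 − 156/210 = 1 − 0.7429 ≈ 0.257

0.257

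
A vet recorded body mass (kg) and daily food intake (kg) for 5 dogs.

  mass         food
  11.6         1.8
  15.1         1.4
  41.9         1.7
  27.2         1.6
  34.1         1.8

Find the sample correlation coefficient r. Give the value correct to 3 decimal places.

0.296

n = 5, Σx = 129.9, Σy = 8.3, Σx² = 4020.83, Σy² = 13.89, Σxy = 218.15
nΣxy − ΣxΣy = 1090.75 − 1078.17 = 12.58
nΣx² − (Σx)² = 20104.15 − 16874.01 = 3230.14; nΣy² − (Σy)² = 69.45 − 68.89 = 0.56
r = 12.58 / √(3230.14 × 0.56) = 12.58 / 42.5309 ≈ 0.296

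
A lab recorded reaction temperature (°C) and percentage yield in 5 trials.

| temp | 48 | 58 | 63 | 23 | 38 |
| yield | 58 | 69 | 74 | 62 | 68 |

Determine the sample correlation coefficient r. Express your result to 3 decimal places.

n = 5, Σx = 230, Σy = 331, Σx² = 11610, Σy² = 22069, Σxy = 15458
nΣxy − ΣxΣy = 77290 − 76130 = 1160
nΣx² − (Σx)² = 58050 − 52900 = 5150; nΣy² − (Σy)² = 110345 − 109561 = 784
r = 1160 / √(5150 × 784) = 1160 / 2009.3780 ≈ 0.577

0.577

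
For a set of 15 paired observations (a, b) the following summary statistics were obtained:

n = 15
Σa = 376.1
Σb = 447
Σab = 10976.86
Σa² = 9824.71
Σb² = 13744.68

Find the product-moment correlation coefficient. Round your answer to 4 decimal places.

-0.5645

r = (nΣab − ΣaΣb) / √[(nΣa² − (Σa)²)(nΣb² − (Σb)²)]
Numerator: 15×10976.86 − 376.1×447 = -3463.8
Denominator: √[(147370.65 − 141451.21)(206170.2 − 199809)] = √[5919.44 × 6361.2] = 6136.3460
r = -3463.8 / 6136.3460 ≈ -0.5645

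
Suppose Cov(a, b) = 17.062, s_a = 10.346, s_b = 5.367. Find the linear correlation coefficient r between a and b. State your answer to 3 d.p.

0.307

r = Cov(a,b) / (s_a · s_b) = 17.062 / (10.346 × 5.367)
  = 17.062 / 55.5270 ≈ 0.307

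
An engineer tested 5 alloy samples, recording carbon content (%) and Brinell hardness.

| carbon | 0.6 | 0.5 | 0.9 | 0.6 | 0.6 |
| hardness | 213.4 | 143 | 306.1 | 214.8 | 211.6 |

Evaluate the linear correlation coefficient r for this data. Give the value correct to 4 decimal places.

0.9655

n = 5, Σx = 3.2, Σy = 1088.9, Σx² = 2.14, Σy² = 250599.37, Σxy = 730.87
nΣxy − ΣxΣy = 3654.35 − 3484.48 = 169.87
nΣx² − (Σx)² = 10.7 − 10.24 = 0.46; nΣy² − (Σy)² = 1252996.85 − 1185703.21 = 67293.64
r = 169.87 / √(0.46 × 67293.64) = 169.87 / 175.9405 ≈ 0.9655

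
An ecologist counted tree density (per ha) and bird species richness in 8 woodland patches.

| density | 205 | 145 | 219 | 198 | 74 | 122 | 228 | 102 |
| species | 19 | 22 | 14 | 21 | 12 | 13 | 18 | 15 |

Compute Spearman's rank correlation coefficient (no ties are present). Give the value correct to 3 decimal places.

0.405

Rank density: 6, 4, 7, 5, 1, 3, 8, 2
Rank species: 6, 8, 3, 7, 1, 2, 5, 4
d = rank(density) − rank(species): 0, -4, 4, -2, 0, 1, 3, -2; Σd² = 50
ρ = 1 − 6Σd² / [n(n²−1)] = 1 − 6×50 / (8×63) = 1 − 300/504 ≈ 0.405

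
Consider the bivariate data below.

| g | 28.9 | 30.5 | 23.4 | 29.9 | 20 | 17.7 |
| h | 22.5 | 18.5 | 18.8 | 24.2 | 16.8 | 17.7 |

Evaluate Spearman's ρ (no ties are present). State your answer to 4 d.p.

0.6000

Rank g: 4, 6, 3, 5, 2, 1
Rank h: 5, 3, 4, 6, 1, 2
d = rank(g) − rank(h): -1, 3, -1, -1, 1, -1; Σd² = 14
ρ = 1 − 6Σd² / [n(n²−1)] = 1 − 6×14 / (6×35) = 1 − 84/210 ≈ 0.6000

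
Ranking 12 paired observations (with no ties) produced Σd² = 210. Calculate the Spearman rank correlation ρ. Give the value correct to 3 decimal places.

0.266

ρ = 1 − 6Σd² / [n(n²−1)] = 1 − 6×210 / (12×143)
  = 1 − 1260/1716 = 1 − 0.7343 ≈ 0.266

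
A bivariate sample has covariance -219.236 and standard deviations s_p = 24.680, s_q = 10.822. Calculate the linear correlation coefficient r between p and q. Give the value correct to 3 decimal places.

r = Cov(p,q) / (s_p · s_q) = -219.236 / (24.680 × 10.822)
  = -219.236 / 267.0870 ≈ -0.821

-0.821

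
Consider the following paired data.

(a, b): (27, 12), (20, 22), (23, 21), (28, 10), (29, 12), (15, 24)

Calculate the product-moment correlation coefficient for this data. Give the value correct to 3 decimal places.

-0.931

n = 6, Σa = 142, Σb = 101, Σa² = 3508, Σb² = 1889, Σab = 2235
nΣab − ΣaΣb = 13410 − 14342 = -932
nΣa² − (Σa)² = 21048 − 20164 = 884; nΣb² − (Σb)² = 11334 − 10201 = 1133
r = -932 / √(884 × 1133) = -932 / 1000.7857 ≈ -0.931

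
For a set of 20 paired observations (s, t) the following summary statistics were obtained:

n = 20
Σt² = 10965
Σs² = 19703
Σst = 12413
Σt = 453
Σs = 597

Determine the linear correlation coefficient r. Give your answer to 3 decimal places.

-0.963

r = (nΣst − ΣsΣt) / √[(nΣs² − (Σs)²)(nΣt² − (Σt)²)]
Numerator: 20×12413 − 597×453 = -22181
Denominator: √[(394060 − 356409)(219300 − 205209)] = √[37651 × 14091] = 23033.4592
r = -22181 / 23033.4592 ≈ -0.963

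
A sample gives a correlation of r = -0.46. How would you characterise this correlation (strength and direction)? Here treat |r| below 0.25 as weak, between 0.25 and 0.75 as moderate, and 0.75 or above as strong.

moderate negative

r = -0.46 < 0 so the relationship is negative.
|r| = 0.46, which falls in the moderate range.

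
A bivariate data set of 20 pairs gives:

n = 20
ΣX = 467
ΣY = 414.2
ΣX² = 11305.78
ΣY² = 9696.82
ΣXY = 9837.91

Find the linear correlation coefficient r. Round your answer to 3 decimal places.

r = (nΣXY − ΣXΣY) / √[(nΣX² − (ΣX)²)(nΣY² − (ΣY)²)]
Numerator: 20×9837.91 − 467×414.2 = 3326.8
Denominator: √[(226115.6 − 218089)(193936.4 − 171561.64)] = √[8026.6 × 22374.76] = 13401.2406
r = 3326.8 / 13401.2406 ≈ 0.248

0.248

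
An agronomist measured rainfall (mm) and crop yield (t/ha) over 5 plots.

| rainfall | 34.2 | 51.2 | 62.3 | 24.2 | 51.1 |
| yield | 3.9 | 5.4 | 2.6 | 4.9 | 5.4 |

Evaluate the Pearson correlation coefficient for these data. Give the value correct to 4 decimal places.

-0.3266

n = 5, Σx = 223, Σy = 22.2, Σx² = 10869.22, Σy² = 104.3, Σxy = 966.36
nΣxy − ΣxΣy = 4831.8 − 4950.6 = -118.8
nΣx² − (Σx)² = 54346.1 − 49729 = 4617.1; nΣy² − (Σy)² = 521.5 − 492.84 = 28.66
r = -118.8 / √(4617.1 × 28.66) = -118.8 / 363.7665 ≈ -0.3266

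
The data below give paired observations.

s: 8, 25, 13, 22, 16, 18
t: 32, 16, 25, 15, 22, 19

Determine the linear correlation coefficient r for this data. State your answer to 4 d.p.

-0.9659

n = 6, Σs = 102, Σt = 129, Σs² = 1922, Σt² = 2975, Σst = 2005
nΣst − ΣsΣt = 12030 − 13158 = -1128
nΣs² − (Σs)² = 11532 − 10404 = 1128; nΣt² − (Σt)² = 17850 − 16641 = 1209
r = -1128 / √(1128 × 1209) = -1128 / 1167.7979 ≈ -0.9659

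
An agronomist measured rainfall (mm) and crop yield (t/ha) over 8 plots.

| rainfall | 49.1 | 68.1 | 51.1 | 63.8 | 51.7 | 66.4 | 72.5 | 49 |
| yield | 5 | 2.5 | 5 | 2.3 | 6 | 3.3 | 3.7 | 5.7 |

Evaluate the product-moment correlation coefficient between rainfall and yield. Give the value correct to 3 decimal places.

n = 8, Σx = 471.7, Σy = 33.5, Σx² = 28469.17, Σy² = 154.61, Σxy = 1894.86
nΣxy − ΣxΣy = 15158.88 − 15801.95 = -643.07
nΣx² − (Σx)² = 227753.36 − 222500.89 = 5252.47; nΣy² − (Σy)² = 1236.88 − 1122.25 = 114.63
r = -643.07 / √(5252.47 × 114.63) = -643.07 / 775.9450 ≈ -0.829

-0.829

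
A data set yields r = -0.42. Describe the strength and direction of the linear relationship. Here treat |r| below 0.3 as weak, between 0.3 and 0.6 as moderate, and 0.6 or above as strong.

moderate negative

r = -0.42 < 0 so the relationship is negative.
|r| = 0.42, which falls in the moderate range.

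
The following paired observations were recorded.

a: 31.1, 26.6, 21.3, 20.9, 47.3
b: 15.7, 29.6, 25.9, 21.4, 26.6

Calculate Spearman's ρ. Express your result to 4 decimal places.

Rank a: 4, 3, 2, 1, 5
Rank b: 1, 5, 3, 2, 4
d = rank(a) − rank(b): 3, -2, -1, -1, 1; Σd² = 16
ρ = 1 − 6Σd² / [n(n²−1)] = 1 − 6×16 / (5×24) = 1 − 96/120 ≈ 0.2000

0.2000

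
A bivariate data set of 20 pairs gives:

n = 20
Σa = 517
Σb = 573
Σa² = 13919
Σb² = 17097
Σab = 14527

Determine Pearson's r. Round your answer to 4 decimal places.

r = (nΣab − ΣaΣb) / √[(nΣa² − (Σa)²)(nΣb² − (Σb)²)]
Numerator: 20×14527 − 517×573 = -5701
Denominator: √[(278380 − 267289)(341940 − 328329)] = √[11091 × 13611] = 12286.5618
r = -5701 / 12286.5618 ≈ -0.4640

-0.4640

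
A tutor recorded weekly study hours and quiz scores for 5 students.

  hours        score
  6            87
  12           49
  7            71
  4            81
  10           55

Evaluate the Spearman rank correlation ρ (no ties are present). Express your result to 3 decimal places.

-0.900

Rank hours: 2, 5, 3, 1, 4
Rank score: 5, 1, 3, 4, 2
d = rank(hours) − rank(score): -3, 4, 0, -3, 2; Σd² = 38
ρ = 1 − 6Σd² / [n(n²−1)] = 1 − 6×38 / (5×24) = 1 − 228/120 ≈ -0.900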